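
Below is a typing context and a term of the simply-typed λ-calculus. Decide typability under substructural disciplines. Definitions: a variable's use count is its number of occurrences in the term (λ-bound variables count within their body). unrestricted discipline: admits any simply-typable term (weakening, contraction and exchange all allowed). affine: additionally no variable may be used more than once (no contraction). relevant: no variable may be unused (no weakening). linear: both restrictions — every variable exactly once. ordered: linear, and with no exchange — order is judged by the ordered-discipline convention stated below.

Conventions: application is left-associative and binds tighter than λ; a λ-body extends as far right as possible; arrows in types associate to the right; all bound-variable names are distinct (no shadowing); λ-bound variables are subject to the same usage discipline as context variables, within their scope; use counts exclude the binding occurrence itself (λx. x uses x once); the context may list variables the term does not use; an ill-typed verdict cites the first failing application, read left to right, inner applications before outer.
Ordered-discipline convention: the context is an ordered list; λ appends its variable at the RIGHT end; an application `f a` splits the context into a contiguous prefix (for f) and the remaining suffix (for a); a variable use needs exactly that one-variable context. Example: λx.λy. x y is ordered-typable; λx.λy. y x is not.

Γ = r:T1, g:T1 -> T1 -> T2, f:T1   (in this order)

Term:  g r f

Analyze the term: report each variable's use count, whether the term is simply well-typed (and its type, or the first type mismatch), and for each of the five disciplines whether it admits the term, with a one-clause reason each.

counts: r=1, g=1, f=1
order of uses: g, r, f
typing: well-typed at T2
ordered: ✗ — no contiguous prefix/suffix split fits g, r, f
linear: ✓ — exactly-once usage across r, g, f
affine: ✓ — at most one use each (r, g, f)
relevant: ✓ — r, g, f: all used, weakening unneeded
unrestricted: ✓ — typability at T2 is all that's needed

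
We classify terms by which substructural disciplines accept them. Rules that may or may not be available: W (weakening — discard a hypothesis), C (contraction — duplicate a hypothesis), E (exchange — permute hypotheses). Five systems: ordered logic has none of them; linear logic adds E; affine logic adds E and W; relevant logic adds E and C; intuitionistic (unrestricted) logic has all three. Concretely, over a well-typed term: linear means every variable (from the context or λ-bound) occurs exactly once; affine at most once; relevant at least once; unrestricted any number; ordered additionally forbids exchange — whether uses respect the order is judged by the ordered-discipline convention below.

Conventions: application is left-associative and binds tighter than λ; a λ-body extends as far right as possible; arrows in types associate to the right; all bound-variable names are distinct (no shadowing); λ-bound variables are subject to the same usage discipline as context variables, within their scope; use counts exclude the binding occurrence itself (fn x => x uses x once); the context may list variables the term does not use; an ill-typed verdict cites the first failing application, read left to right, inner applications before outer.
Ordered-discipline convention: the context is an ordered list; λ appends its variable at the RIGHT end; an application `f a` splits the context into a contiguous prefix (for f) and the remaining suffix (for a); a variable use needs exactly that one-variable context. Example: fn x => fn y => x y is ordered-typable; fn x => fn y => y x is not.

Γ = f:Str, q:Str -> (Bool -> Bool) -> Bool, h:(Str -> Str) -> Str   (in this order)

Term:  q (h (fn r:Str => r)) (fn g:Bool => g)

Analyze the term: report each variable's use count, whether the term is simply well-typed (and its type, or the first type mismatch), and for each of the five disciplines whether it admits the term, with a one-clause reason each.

usage: f: 0×; q: 1×; h: 1×; r (λ-bound): 1×; g (λ-bound): 1×
use order (left to right): q, h, r, g
typing: ✓ — Bool
ordered: ✗, needs weakening: f unused
linear: ✗, needs weakening: f unused
affine: ✓, no duplicate uses among f, q, h, r, g
relevant: ✗, needs weakening: f unused
unrestricted: ✓, typability at Bool is all that's needed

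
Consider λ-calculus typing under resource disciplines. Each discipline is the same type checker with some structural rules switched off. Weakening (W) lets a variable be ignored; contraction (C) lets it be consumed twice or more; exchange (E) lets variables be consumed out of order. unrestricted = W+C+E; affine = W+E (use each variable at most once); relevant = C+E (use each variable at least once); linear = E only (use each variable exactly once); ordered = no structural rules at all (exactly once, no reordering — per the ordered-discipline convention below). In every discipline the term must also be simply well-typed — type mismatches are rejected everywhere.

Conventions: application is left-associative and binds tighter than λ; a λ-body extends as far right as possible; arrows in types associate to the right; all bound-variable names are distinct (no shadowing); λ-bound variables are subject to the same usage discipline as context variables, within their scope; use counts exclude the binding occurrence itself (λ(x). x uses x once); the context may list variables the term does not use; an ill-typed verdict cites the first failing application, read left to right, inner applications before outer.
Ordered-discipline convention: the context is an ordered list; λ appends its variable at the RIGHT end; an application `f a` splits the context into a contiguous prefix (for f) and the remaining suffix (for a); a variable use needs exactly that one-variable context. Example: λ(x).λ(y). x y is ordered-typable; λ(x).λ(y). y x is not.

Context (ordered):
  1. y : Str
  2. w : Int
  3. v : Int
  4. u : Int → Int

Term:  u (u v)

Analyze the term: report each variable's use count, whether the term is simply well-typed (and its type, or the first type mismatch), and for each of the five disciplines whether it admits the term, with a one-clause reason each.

use counts: y: 0×, w: 0×, v: 1×, u: 2×
order of uses: u, u, v
typing: ✓ — Int
ordered: ✗, uses contraction: u ×2; y, w never used (weakening)
linear: ✗, uses contraction: u ×2; y, w never used (weakening)
affine: ✗, uses contraction: u ×2
relevant: ✗, y, w never used (weakening)
unrestricted: ✓, typability at Int is all that's needed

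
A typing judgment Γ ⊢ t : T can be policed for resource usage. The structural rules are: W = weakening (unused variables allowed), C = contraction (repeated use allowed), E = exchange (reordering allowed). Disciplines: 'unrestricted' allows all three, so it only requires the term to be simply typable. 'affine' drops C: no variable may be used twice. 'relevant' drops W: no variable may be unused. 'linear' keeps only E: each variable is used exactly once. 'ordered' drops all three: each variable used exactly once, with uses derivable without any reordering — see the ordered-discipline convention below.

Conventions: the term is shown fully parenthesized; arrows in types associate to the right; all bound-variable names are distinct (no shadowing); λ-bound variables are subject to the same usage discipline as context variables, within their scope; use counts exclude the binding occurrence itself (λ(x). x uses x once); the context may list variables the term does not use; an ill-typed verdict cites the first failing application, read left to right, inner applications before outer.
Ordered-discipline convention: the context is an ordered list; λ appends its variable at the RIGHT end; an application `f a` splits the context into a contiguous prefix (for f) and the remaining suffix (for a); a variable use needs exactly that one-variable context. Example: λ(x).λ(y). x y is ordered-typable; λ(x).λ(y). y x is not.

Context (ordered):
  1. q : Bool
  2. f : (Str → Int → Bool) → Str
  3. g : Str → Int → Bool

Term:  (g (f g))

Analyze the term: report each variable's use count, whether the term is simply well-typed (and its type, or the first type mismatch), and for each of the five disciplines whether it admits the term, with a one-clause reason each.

usage: q ×0, f ×1, g ×2
left-to-right use order: g, f, g
typing: ✓ — Int → Bool
ordered ✗ (g ×2 used more than once (contraction); unused: q — weakening required)
linear ✗ (g ×2 used more than once (contraction); unused: q — weakening required)
affine ✗ (g ×2 used more than once (contraction))
relevant ✗ (unused: q — weakening required)
unrestricted ✓ (type-checks (Int → Bool) and nothing is barred)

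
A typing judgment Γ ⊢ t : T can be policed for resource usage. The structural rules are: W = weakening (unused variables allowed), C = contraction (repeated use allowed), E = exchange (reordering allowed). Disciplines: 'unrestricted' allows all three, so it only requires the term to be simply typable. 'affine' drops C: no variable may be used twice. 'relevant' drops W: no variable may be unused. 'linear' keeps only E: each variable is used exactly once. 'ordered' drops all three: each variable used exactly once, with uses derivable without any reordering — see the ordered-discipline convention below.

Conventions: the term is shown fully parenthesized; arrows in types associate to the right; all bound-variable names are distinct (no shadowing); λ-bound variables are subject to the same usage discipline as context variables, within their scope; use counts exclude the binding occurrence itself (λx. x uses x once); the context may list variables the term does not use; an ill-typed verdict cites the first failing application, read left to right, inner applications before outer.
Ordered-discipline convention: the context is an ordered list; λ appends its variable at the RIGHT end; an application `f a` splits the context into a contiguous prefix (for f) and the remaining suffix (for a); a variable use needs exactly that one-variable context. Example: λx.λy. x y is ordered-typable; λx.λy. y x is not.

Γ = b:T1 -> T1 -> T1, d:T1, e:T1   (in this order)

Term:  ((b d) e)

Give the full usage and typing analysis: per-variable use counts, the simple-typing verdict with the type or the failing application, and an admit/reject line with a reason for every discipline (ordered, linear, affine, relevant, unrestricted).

variable uses: b ×1, d ×1, e ×1
left-to-right use order: b, d, e
typing: ✓ — T1
ordered ✓ (single-use (b, d, e), ordered derivation ok)
linear ✓ (b, d, e: one use apiece)
affine ✓ (at most one use each (b, d, e))
relevant ✓ (b, d, e: all used, weakening unneeded)
unrestricted ✓ (type-checks (T1) and nothing is barred)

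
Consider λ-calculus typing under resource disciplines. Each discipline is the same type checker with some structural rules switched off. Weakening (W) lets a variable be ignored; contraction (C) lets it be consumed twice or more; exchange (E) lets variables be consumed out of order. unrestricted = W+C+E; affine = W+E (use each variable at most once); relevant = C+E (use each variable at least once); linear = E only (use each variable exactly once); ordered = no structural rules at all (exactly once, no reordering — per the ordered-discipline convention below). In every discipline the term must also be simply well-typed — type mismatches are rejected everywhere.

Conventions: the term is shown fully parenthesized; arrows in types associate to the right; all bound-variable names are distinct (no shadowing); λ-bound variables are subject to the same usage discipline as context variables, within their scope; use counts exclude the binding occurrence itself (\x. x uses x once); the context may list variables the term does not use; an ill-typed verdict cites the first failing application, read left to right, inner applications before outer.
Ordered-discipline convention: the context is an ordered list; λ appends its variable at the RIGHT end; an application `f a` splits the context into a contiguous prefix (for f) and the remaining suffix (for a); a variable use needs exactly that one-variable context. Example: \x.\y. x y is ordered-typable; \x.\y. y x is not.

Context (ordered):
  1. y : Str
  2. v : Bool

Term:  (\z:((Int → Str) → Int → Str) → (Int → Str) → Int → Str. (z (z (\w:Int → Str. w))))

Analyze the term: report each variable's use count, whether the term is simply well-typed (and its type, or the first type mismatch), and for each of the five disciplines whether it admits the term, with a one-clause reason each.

usage: y: 0; v: 0; z (bound): 2; w (bound): 1
uses in reading order: z, z, w
typing: well-typed — term : (((Int → Str) → Int → Str) → (Int → Str) → Int → Str) → (Int → Str) → Int → Str
ordered: ✗ — uses contraction: z ×2; y, v left unused
linear: ✗ — uses contraction: z ×2; y, v left unused
affine: ✗ — uses contraction: z ×2
relevant: ✗ — y, v left unused
unrestricted: ✓ — simply typable at (((Int → Str) → Int → Str) → (Int → Str) → Int → Str) → (Int → Str) → Int → Str; W, C, E all held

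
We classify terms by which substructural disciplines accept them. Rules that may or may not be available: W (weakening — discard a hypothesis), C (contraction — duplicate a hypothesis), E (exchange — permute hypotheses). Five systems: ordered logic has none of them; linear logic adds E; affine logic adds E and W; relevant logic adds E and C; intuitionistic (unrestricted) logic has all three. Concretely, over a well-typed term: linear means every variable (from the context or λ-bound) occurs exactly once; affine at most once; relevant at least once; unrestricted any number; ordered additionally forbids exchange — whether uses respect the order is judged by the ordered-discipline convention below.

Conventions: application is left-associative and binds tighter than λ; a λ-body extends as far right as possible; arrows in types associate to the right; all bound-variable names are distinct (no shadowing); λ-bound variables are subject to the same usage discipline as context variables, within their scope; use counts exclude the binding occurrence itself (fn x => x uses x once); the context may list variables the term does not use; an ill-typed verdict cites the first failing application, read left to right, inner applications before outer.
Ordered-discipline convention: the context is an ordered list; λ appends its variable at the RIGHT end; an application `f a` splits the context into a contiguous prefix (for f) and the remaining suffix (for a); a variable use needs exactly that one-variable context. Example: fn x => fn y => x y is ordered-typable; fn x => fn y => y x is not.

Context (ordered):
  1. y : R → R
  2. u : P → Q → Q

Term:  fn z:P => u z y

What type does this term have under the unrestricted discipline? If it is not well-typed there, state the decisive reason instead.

not well-typed under unrestricted — the type mismatch rejects it
counts: y=1; u=1; z (bound)=1
left-to-right use order: u, z, y
typing: ill-typed: argument of type R → R where Q is required
across the five disciplines: ordered ✗ · linear ✗ · affine ✗ · relevant ✗ · unrestricted ✗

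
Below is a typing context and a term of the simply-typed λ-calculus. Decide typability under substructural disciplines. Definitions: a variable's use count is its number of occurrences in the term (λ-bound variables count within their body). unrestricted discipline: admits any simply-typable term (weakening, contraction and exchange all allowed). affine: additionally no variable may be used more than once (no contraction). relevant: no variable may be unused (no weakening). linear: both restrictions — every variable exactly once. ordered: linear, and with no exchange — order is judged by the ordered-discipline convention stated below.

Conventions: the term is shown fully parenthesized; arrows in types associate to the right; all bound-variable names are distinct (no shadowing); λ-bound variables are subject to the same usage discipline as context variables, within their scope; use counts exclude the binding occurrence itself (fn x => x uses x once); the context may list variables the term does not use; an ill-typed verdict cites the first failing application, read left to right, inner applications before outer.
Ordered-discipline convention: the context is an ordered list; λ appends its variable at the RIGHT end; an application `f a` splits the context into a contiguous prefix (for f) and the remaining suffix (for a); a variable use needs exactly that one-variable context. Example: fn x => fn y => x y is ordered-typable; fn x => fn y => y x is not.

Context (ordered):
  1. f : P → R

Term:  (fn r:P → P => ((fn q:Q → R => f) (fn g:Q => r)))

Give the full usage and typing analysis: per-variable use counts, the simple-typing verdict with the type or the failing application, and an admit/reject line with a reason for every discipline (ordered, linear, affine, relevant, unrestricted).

use counts: f: 1; r (λ-bound): 1; q (λ-bound): 0; g (λ-bound): 0
left-to-right use order: f, r
typing: ill-typed: a function awaiting Q → R gets Q → P → P
ordered: ✗ — the type mismatch rejects it
linear: ✗ — not simply typable
affine: ✗ — fails simple typing
relevant: ✗ — a type mismatch blocks all five
unrestricted: ✗ — the type mismatch rejects it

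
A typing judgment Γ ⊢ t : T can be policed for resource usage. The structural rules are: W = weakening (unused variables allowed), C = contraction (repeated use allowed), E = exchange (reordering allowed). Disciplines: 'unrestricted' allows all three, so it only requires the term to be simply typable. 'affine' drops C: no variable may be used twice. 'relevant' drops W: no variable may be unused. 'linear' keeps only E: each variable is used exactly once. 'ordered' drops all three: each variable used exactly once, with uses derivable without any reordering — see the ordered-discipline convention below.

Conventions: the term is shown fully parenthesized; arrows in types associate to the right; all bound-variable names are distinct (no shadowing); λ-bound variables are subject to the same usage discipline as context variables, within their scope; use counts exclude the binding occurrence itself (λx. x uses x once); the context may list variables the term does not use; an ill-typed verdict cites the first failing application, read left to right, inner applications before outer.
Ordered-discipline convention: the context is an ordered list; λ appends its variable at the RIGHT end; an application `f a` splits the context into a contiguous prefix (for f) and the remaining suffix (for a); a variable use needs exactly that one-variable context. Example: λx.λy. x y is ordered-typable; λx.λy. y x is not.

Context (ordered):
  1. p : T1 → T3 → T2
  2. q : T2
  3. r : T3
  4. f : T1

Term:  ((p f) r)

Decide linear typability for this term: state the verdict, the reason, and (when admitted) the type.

no — q never used (weakening)
use counts: p: 1×; q: 0×; r: 1×; f: 1×
order of uses: p, f, r
typing: well-typed at T2
summary: ordered ✗ | linear ✗ | affine ✓ | relevant ✗ | unrestricted ✓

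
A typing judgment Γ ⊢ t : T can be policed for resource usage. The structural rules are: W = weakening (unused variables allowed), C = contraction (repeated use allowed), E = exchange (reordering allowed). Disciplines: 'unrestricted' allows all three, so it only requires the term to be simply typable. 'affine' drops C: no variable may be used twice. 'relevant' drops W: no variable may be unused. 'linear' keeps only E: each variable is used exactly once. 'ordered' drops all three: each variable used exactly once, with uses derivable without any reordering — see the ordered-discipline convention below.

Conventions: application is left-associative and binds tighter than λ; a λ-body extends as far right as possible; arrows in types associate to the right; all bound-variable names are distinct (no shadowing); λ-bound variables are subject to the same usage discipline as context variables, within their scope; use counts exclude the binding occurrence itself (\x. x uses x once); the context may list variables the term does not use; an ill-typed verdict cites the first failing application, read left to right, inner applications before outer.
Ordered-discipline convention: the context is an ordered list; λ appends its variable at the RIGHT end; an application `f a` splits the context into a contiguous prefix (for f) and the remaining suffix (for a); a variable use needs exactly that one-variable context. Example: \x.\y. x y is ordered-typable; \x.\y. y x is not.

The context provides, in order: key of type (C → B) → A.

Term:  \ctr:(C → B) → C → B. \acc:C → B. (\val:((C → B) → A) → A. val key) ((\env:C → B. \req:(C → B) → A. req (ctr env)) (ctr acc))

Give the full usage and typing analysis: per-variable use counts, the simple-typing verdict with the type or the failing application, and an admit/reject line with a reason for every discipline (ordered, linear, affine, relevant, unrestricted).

usage: key ×1, ctr (bound) ×2, acc (bound) ×1, val (bound) ×1, env (bound) ×1, req (bound) ×1
left-to-right use order: val, key, req, ctr, env, ctr, acc
typing: well-typed at ((C → B) → C → B) → (C → B) → A
ordered ✗ (repeated use of ctr ×2)
linear ✗ (repeated use of ctr ×2)
affine ✗ (repeated use of ctr ×2)
relevant ✓ (key, ctr, acc, val, env, req: all used, weakening unneeded)
unrestricted ✓ (type-checks (((C → B) → C → B) → (C → B) → A) and nothing is barred)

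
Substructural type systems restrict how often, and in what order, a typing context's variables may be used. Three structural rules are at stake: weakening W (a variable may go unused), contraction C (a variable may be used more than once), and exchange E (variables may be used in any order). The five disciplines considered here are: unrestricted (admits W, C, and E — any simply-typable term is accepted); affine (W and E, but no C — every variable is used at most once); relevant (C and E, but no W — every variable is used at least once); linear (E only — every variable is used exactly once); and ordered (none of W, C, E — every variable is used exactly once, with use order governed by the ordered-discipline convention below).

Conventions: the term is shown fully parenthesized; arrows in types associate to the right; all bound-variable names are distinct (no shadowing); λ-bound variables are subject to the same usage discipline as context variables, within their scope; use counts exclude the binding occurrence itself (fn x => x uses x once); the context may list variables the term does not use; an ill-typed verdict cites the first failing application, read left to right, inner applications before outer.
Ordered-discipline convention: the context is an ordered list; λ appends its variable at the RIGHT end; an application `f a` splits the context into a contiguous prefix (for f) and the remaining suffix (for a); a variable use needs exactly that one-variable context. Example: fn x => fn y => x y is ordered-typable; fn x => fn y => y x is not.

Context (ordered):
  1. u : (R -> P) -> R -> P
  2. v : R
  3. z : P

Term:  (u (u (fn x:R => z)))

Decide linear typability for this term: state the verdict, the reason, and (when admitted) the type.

no — needs contraction — u ×2; v, x never used (weakening)
usage: u: 2×; v: 0×; z: 1×; x (bound): 0×
use order (left to right): u, u, z
typing: the term checks, with type R -> P
all disciplines: ordered ✗, linear ✗, affine ✗, relevant ✗, unrestricted ✓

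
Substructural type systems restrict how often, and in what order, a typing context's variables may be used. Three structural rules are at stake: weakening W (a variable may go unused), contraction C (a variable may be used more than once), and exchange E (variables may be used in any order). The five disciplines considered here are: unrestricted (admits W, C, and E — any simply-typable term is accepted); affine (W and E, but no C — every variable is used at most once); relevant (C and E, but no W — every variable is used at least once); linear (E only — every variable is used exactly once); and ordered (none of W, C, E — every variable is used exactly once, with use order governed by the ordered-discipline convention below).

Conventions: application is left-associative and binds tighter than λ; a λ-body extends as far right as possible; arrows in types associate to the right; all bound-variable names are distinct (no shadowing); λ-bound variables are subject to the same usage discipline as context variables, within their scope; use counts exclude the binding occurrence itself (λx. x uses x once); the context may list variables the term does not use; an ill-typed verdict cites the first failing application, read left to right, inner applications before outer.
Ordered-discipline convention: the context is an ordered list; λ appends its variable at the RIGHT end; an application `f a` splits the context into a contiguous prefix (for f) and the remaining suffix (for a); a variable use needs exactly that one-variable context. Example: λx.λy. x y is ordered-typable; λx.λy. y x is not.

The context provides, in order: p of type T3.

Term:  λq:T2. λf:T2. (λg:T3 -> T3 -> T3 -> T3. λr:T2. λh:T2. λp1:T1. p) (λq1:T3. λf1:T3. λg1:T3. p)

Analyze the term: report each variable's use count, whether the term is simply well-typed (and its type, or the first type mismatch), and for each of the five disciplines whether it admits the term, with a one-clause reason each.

counts: p ×2; q (λ-bound) ×0; f (λ-bound) ×0; g (λ-bound) ×0; r (λ-bound) ×0; h (λ-bound) ×0; p1 (λ-bound) ×0; q1 (λ-bound) ×0; f1 (λ-bound) ×0; g1 (λ-bound) ×0
uses in reading order: p, p
typing: well-typed — term : T2 -> T2 -> T2 -> T2 -> T1 -> T3
ordered: ✗ — needs contraction — p ×2; q, f, g, r, h, p1, q1, f1, g1 never used (weakening)
linear: ✗ — needs contraction — p ×2; q, f, g, r, h, p1, q1, f1, g1 never used (weakening)
affine: ✗ — needs contraction — p ×2
relevant: ✗ — q, f, g, r, h, p1, q1, f1, g1 never used (weakening)
unrestricted: ✓ — typability at T2 -> T2 -> T2 -> T2 -> T1 -> T3 is all that's needed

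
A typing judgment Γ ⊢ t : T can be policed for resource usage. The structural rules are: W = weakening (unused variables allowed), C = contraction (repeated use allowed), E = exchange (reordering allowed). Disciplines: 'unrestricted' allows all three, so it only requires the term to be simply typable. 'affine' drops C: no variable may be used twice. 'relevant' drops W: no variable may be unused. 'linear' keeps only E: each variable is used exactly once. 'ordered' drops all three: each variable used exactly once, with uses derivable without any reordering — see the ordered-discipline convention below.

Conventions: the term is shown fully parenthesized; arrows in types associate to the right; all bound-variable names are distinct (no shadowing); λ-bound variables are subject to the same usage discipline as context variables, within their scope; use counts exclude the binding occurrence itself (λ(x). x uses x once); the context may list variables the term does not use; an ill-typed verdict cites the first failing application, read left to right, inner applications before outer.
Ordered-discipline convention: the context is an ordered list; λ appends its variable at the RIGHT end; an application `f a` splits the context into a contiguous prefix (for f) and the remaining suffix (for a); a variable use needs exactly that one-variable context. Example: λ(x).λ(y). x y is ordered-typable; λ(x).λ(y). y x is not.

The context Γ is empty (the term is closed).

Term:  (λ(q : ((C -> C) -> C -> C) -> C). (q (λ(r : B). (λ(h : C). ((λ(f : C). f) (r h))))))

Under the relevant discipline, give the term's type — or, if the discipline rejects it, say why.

not well-typed under relevant — not simply typable
use counts: q (λ-bound): 1×, r (λ-bound): 1×, h (λ-bound): 1×, f (λ-bound): 1×
uses in reading order: q, f, r, h
typing: ill-typed: applying a non-function (B)
all disciplines: ordered ✗; linear ✗; affine ✗; relevant ✗; unrestricted ✗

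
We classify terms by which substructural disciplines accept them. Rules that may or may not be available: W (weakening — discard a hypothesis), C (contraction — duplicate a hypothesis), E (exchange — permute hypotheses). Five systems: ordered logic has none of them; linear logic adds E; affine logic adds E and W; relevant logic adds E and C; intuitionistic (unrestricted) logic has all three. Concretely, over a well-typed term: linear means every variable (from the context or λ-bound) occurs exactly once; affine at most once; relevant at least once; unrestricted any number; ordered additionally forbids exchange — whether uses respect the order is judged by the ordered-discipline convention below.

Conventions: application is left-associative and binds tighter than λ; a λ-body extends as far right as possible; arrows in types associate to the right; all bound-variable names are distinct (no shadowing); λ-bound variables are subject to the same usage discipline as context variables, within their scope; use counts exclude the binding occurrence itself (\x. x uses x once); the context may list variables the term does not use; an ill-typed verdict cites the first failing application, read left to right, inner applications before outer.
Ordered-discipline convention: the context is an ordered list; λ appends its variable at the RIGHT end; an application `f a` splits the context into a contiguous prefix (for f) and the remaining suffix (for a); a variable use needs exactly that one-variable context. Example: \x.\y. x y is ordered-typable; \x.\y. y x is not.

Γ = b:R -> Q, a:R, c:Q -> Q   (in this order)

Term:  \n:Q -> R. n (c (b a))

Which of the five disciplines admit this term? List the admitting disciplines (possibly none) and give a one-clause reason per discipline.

admitted by: linear, affine, relevant, unrestricted
use counts: b: 1; a: 1; c: 1; n (λ-bound): 1
use order (left to right): n, c, b, a
typing: well-typed at (Q -> R) -> R
ordered: ✗, use order n, c, b, a needs exchange
linear: ✓, b, a, c, n: one use apiece
affine: ✓, b, a, c, n: no repeats, contraction unneeded
relevant: ✓, every one of b, a, c, n appears
unrestricted: ✓, well-typed at (Q -> R) -> R; no restrictions here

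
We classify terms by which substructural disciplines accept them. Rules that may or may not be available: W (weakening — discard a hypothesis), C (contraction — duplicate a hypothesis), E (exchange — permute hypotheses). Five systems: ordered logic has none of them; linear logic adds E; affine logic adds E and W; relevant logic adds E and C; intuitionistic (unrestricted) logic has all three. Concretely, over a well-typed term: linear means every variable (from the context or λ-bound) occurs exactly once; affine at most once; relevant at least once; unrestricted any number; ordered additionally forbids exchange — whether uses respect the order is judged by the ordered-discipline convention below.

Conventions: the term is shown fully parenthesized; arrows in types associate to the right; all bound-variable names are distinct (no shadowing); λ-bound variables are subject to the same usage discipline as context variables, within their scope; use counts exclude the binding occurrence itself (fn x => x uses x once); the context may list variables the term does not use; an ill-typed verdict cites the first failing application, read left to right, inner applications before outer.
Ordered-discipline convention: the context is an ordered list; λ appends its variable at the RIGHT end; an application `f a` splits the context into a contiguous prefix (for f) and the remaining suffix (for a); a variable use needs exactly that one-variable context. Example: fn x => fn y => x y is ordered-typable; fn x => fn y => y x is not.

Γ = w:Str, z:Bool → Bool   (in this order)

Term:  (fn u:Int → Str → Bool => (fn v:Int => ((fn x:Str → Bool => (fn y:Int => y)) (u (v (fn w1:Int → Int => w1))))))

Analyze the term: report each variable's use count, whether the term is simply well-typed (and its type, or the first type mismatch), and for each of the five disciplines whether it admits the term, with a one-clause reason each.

variable uses: w ×0, z ×0, u [bound] ×1, v [bound] ×1, x [bound] ×0, y [bound] ×1, w1 [bound] ×1
use order (left to right): y, u, v, w1
typing: ill-typed: non-arrow in function slot: Int
ordered: ✗ — fails simple typing
linear: ✗ — a type mismatch blocks all five
affine: ✗ — the type mismatch rejects it
relevant: ✗ — not simply typable
unrestricted: ✗ — fails simple typing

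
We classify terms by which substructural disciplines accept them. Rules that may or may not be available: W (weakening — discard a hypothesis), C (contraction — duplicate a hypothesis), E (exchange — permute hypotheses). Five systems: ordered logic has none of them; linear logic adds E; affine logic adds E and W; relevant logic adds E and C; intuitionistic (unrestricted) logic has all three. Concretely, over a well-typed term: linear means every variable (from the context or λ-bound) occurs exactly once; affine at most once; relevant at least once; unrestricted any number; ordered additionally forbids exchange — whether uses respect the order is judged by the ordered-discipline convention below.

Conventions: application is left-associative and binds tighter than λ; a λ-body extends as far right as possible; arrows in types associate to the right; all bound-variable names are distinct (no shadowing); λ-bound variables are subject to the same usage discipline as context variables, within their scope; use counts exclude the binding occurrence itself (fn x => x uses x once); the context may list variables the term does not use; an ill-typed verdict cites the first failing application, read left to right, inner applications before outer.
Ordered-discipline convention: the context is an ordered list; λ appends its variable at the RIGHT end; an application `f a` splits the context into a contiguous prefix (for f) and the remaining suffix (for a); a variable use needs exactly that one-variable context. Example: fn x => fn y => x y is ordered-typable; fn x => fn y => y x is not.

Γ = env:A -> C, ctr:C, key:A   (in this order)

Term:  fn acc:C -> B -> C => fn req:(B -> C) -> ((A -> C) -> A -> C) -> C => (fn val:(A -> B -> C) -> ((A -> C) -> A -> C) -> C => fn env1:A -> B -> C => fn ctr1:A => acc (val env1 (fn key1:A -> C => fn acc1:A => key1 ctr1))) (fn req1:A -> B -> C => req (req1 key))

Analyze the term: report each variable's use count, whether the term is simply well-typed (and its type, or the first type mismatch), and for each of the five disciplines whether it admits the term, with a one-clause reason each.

use counts: env ×0; ctr ×0; key ×1; acc [bound] ×1; req [bound] ×1; val [bound] ×1; env1 [bound] ×1; ctr1 [bound] ×1; key1 [bound] ×1; acc1 [bound] ×0; req1 [bound] ×1
left-to-right use order: acc, val, env1, key1, ctr1, req, req1, key
typing: well-typed at (C -> B -> C) -> ((B -> C) -> ((A -> C) -> A -> C) -> C) -> (A -> B -> C) -> A -> B -> C
ordered ✗ (env, ctr, acc1 never used (weakening))
linear ✗ (env, ctr, acc1 never used (weakening))
affine ✓ (at most one use each (env, ctr, key, acc, req, val, env1, ctr1, key1, acc1, req1))
relevant ✗ (env, ctr, acc1 never used (weakening))
unrestricted ✓ (well-typed at (C -> B -> C) -> ((B -> C) -> ((A -> C) -> A -> C) -> C) -> (A -> B -> C) -> A -> B -> C; no restrictions here)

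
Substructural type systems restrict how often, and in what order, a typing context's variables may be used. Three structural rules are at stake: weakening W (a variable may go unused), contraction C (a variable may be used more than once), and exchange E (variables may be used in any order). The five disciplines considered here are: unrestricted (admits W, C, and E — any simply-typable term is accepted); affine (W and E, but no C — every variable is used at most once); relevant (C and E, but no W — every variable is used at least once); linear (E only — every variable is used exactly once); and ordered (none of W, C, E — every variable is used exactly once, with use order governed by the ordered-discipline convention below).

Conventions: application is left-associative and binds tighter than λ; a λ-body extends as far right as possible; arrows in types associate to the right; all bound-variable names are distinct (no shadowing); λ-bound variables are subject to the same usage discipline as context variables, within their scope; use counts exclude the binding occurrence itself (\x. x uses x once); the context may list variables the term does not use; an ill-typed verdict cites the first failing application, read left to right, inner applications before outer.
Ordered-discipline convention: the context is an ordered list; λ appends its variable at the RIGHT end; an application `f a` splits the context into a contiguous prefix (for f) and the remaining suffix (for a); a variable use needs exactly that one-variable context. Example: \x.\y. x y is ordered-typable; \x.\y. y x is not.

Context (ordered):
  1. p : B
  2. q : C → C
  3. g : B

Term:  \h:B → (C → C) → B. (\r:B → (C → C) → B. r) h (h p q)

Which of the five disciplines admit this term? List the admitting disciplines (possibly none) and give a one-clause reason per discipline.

admitted by: unrestricted
variable uses: p=1, q=1, g=0, h (λ-bound)=2, r (λ-bound)=1
left-to-right use order: r, h, h, p, q
typing: well-typed — term : (B → (C → C) → B) → (C → C) → B
ordered ✗ (needs contraction — h ×2; unused: g — weakening required)
linear ✗ (needs contraction — h ×2; unused: g — weakening required)
affine ✗ (needs contraction — h ×2)
relevant ✗ (unused: g — weakening required)
unrestricted ✓ (type-checks ((B → (C → C) → B) → (C → C) → B) and nothing is barred)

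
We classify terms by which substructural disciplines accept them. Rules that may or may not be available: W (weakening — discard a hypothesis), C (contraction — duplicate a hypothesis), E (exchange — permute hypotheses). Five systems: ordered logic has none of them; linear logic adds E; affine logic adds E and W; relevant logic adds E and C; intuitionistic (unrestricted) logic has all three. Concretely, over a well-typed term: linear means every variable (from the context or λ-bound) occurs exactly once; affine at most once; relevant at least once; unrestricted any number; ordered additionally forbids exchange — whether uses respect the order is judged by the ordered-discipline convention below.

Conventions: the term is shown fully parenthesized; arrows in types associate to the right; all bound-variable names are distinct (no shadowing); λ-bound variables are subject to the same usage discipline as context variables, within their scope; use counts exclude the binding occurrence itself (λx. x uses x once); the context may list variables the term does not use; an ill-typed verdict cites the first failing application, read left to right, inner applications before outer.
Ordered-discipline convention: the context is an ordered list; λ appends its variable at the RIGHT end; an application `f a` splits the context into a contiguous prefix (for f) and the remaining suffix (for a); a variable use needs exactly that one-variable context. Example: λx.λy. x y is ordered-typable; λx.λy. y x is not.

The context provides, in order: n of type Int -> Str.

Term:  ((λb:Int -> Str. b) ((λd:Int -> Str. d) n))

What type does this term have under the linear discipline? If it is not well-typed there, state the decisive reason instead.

term : Int -> Str
variable uses: n: 1, b (bound): 1, d (bound): 1
order of uses: b, d, n
typing: ✓ — Int -> Str
per-discipline verdicts: ordered ✓ · linear ✓ · affine ✓ · relevant ✓ · unrestricted ✓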